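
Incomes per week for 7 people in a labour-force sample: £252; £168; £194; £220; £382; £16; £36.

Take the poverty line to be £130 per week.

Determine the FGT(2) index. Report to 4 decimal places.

Poor units: £16, £36 (q = 2 of N = 7).
Normalized shortfalls: (130−16)/130 = 0.8769; (130−36)/130 = 0.7231.
Squared: 0.7690; 0.5228.
Sum = 1.291834; P₂ = 1.291834 / 7 = 0.1845.

0.1845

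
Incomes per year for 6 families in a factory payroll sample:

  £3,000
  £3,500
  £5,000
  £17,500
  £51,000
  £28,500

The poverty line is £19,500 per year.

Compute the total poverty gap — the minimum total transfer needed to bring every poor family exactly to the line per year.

£49,000

Poor units: £3,000, £3,500, £5,000, £17,500 (q = 4 of N = 6).
Individual gaps: 19500−3000 = 16500; 19500−3500 = 16000; 19500−5000 = 14500; 19500−17500 = 2000.
Aggregate gap = £49,000.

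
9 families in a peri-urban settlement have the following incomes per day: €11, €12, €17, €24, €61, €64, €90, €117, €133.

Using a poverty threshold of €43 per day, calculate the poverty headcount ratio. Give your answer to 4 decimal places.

0.4444

4 of the 9 families have income below €43.
H = 4/9 = 0.4444.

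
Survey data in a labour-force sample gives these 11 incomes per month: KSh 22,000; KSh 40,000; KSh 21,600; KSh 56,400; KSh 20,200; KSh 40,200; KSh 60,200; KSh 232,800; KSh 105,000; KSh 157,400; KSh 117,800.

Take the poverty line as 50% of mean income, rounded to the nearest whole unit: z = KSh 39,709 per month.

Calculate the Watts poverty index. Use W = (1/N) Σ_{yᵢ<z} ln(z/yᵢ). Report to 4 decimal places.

0.1705

Below the line: KSh 20,200, KSh 21,600, KSh 22,000 (q = 3 of N = 11).
Log shortfalls: ln(39709/20200) = 0.6759; ln(39709/21600) = 0.6089; ln(39709/22000) = 0.5905.
W = 1.875315 / 11 = 0.1705.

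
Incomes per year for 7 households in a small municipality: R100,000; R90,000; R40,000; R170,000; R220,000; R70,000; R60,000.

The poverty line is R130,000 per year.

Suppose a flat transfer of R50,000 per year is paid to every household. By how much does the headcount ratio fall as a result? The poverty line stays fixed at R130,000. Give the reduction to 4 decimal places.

Before: below the line — R40,000, R60,000, R70,000, R90,000, R100,000; headcount ratio = 0.714286.
After the R50,000 transfer: below the line — R90,000, R110,000, R120,000; headcount ratio = 0.428571.
Reduction = 0.714286 − 0.428571 = 0.2857.

0.2857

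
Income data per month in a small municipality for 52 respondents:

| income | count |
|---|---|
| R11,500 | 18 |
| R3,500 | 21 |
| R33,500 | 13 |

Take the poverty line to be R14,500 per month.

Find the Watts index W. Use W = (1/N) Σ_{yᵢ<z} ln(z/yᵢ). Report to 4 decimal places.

0.6543

Below the line: 21×R3,500, 18×R11,500 (q = 39 of N = 52).
ln(z/y) terms: ln(14500/3500) = 1.4214 (×21); ln(14500/11500) = 0.2318 (×18).
W = 34.021528 / 52 = 0.6543.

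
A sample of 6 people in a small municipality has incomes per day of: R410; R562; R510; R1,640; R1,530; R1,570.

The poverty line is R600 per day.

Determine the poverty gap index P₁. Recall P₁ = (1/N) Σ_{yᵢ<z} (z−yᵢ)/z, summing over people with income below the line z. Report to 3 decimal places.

0.088

Below the line: R410, R510, R562 (q = 3 of N = 6).
Normalized shortfalls: (600−410)/600 = 0.3167; (600−510)/600 = 0.1500; (600−562)/600 = 0.0633.
Sum of shortfalls = 0.530000; P₁ averages over all N: 0.530000 / 6 = 0.088.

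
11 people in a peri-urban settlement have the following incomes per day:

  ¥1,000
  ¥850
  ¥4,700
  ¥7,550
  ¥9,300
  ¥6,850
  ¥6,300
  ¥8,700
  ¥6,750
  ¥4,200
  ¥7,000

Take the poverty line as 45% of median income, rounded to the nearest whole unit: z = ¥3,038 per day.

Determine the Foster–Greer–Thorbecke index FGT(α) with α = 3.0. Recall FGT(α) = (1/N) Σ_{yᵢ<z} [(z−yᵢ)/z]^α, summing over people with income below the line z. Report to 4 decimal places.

Incomes under z: ¥850, ¥1,000 (q = 2 of N = 11).
Shortfall ratios: (3038−850)/3038 = 0.7202; (3038−1000)/3038 = 0.6708.
Raised to α = 3.0: 0.37358; 0.30189.
Sum = 0.675466; FGT(3.0) = 0.675466 / 11 = 0.0614.

0.0614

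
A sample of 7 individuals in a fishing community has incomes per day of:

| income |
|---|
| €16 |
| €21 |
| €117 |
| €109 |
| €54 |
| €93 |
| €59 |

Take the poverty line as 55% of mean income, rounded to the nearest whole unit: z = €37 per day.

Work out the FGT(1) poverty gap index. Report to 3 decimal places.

Incomes under z: €16, €21 (q = 2 of N = 7).
Relative gaps: (37−16)/37 = 0.5676; (37−21)/37 = 0.4324.
Σ = 1.000000. Dividing by the full population N = 7 gives P₁ = 0.143.

0.143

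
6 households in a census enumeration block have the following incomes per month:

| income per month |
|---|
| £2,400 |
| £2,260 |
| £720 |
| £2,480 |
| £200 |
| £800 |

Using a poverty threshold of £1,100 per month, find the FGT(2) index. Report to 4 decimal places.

0.1439

Below the line: £200, £720, £800 (q = 3 of N = 6).
Gap ratios (z−y)/z: (1100−200)/1100 = 0.8182; (1100−720)/1100 = 0.3455; (1100−800)/1100 = 0.2727.
Squared: 0.6694; 0.1193; 0.0744.
Sum = 0.863140; P₂ = 0.863140 / 6 = 0.1439.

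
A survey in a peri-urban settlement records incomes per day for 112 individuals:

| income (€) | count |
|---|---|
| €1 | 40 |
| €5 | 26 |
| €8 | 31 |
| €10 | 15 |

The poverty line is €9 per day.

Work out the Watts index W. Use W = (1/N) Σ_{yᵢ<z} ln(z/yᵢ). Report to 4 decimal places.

0.9538

Below z: 40×€1, 26×€5, 31×€8 (q = 97 of N = 112).
ln(z/y) terms: ln(9/1) = 2.1972 (×40); ln(9/5) = 0.5878 (×26); ln(9/8) = 0.1178 (×31).
W = 106.822710 / 112 = 0.9538.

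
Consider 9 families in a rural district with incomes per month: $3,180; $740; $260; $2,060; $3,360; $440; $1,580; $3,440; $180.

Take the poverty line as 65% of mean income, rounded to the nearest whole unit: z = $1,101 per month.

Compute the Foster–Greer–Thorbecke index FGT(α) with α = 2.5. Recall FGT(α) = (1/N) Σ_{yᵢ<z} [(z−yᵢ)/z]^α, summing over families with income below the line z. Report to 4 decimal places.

Below z: $180, $260, $440, $740 (q = 4 of N = 9).
Shortfall ratios: (1101−180)/1101 = 0.8365; (1101−260)/1101 = 0.7639; (1101−440)/1101 = 0.6004; (1101−740)/1101 = 0.3279.
Raised to α = 2.5: 0.64000; 0.50994; 0.27928; 0.06156.
Sum = 1.490782; FGT(2.5) = 1.490782 / 9 = 0.1656.

0.1656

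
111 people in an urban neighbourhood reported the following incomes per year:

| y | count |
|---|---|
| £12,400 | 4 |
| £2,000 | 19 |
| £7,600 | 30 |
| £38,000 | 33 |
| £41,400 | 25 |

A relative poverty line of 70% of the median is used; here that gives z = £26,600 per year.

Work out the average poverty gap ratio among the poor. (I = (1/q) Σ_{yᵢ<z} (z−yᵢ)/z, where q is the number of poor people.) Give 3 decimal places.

0.776

Below z: 19×£2,000, 30×£7,600, 4×£12,400 (q = 53 of N = 111).
Shortfall ratios (z−y)/z: 0.9248 (×19), 0.7143 (×30), 0.5338 (×4); sum = 41.135338.
The income-gap ratio divides by q (the poor only): 41.135338 / 53 = 0.776.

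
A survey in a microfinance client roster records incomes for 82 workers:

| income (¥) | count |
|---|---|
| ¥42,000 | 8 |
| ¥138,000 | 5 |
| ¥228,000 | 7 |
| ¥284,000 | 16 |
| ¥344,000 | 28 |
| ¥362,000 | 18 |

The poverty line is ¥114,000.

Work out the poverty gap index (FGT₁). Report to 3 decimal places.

Below the line: 8×¥42,000 (q = 8 of N = 82).
Gap ratios (z−y)/z: (114000−42000)/114000 = 0.6316 (×8).
Σ = 5.052632. Dividing by the full population N = 82 gives P₁ = 0.062.

0.062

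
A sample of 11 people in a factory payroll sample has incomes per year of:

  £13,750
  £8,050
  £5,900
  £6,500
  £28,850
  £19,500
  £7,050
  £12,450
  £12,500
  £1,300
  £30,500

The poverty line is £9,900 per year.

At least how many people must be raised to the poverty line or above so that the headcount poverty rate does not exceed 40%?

Currently q = 5 of N = 11 are below the line (H = 0.455).
A headcount ratio of at most 40% allows at most ⌊0.40 × 11⌋ = 4 poor people.
So at least 5 − 4 = 1 must be lifted.

1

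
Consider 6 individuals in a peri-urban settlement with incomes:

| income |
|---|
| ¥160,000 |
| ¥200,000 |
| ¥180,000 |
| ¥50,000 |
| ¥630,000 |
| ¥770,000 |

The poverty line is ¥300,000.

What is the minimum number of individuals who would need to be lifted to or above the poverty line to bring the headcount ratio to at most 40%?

2

4 of the 6 individuals are poor, so H = 4/6 = 0.667.
A headcount ratio of at most 40% allows at most ⌊0.40 × 6⌋ = 2 poor individuals.
So at least 4 − 2 = 2 must be lifted.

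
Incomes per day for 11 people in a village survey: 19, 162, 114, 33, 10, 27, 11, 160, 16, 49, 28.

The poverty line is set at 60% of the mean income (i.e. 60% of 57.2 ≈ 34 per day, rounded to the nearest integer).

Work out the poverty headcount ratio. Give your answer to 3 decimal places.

7 of the 11 people have income below 34.
H = 7/11 = 0.636.

0.636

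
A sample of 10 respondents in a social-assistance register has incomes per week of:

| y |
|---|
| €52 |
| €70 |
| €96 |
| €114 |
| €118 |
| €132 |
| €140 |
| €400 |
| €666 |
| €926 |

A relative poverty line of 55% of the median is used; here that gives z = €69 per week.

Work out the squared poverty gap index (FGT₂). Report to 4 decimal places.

Poor units: €52 (q = 1 of N = 10).
Gap ratios (z−y)/z: (69−52)/69 = 0.2464.
Squared: 0.0607.
Sum = 0.060702; P₂ = 0.060702 / 10 = 0.0061.

0.0061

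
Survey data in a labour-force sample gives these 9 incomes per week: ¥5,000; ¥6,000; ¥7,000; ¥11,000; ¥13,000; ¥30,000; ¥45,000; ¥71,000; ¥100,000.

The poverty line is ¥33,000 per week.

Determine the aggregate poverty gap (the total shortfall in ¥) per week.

¥126,000

Incomes under z: ¥5,000, ¥6,000, ¥7,000, ¥11,000, ¥13,000, ¥30,000 (q = 6 of N = 9).
Individual gaps: 33000−5000 = 28000; 33000−6000 = 27000; 33000−7000 = 26000; 33000−11000 = 22000; 33000−13000 = 20000; 33000−30000 = 3000.
Aggregate gap = ¥126,000.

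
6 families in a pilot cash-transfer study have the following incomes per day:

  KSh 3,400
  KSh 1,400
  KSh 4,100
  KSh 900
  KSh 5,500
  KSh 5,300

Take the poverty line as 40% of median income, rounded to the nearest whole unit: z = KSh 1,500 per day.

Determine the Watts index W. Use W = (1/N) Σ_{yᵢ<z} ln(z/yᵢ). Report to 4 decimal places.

Poor units: KSh 900, KSh 1,400 (q = 2 of N = 6).
Log gaps: ln(1500/900) = 0.5108; ln(1500/1400) = 0.0690.
W = 0.579818 / 6 = 0.0966.

0.0966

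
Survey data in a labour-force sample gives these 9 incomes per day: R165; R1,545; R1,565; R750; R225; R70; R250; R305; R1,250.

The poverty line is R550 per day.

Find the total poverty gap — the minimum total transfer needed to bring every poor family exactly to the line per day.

R1,735

Incomes under z: R70, R165, R225, R250, R305 (q = 5 of N = 9).
Individual gaps: 550−70 = 480; 550−165 = 385; 550−225 = 325; 550−250 = 300; 550−305 = 245.
Aggregate gap = R1,735.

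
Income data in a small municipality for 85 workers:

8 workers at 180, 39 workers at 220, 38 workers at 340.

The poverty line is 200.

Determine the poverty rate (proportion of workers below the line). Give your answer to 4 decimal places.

8 of the 85 workers have income below 200.
H = 8/85 = 0.0941.

0.0941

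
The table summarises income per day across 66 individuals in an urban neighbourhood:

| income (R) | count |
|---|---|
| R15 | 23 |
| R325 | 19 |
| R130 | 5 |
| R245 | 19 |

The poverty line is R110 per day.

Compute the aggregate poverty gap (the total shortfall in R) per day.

Poor units: 23×R15 (q = 23 of N = 66).
Individual gaps: 23×(110−15) = 2185.
Aggregate gap = R2,185.

R2,185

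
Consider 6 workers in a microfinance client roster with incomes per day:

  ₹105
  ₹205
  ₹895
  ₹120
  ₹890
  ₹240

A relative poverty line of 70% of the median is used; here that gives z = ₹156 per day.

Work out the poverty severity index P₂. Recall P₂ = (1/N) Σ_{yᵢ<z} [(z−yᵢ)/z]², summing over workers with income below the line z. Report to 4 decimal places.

0.0267

Poor units: ₹105, ₹120 (q = 2 of N = 6).
Gap ratios (z−y)/z: (156−105)/156 = 0.3269; (156−120)/156 = 0.2308.
Squared: 0.1069; 0.0533.
Sum = 0.160133; P₂ = 0.160133 / 6 = 0.0267.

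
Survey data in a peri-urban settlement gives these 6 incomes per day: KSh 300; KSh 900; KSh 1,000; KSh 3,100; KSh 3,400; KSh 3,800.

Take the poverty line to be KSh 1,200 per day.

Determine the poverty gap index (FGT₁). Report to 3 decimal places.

Below the line: KSh 300, KSh 900, KSh 1,000 (q = 3 of N = 6).
Normalized shortfalls: (1200−300)/1200 = 0.7500; (1200−900)/1200 = 0.2500; (1200−1000)/1200 = 0.1667.
Sum of shortfalls = 1.166667; P₁ averages over all N: 1.166667 / 6 = 0.194.

0.194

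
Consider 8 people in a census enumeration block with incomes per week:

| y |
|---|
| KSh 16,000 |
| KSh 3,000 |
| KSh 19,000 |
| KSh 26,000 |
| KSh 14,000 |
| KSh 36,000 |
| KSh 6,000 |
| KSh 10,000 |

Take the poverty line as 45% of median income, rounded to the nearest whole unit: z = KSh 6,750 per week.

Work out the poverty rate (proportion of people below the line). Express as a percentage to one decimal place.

25.0%

2 of the 8 people have income below KSh 6,750.
H = 2/8 = 25.0%.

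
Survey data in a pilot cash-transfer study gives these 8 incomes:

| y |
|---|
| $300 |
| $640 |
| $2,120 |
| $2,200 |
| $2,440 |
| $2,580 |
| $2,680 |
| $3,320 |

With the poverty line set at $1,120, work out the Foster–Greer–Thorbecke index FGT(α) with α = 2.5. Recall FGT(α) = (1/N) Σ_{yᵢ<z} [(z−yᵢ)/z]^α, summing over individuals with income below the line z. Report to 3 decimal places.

0.072

Below the line: $300, $640 (q = 2 of N = 8).
Shortfall ratios: (1120−300)/1120 = 0.7321; (1120−640)/1120 = 0.4286.
Raised to α = 2.5: 0.45866; 0.12024.
Sum = 0.578901; FGT(2.5) = 0.578901 / 8 = 0.072.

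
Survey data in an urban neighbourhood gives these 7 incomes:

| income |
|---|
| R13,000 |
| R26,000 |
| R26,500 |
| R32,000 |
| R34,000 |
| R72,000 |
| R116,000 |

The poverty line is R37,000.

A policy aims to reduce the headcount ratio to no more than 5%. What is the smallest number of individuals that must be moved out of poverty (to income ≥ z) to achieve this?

5

5 of the 7 individuals are poor, so H = 5/7 = 0.714.
A headcount ratio of at most 5% allows at most ⌊0.05 × 7⌋ = 0 poor individuals.
So at least 5 − 0 = 5 must be lifted.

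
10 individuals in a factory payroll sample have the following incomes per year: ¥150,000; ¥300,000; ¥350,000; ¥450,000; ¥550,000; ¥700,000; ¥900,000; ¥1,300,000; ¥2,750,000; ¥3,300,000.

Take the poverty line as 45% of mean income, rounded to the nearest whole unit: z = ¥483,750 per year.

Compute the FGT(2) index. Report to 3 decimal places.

0.070

Incomes under z: ¥150,000, ¥300,000, ¥350,000, ¥450,000 (q = 4 of N = 10).
Normalized shortfalls: (483750−150000)/483750 = 0.6899; (483750−300000)/483750 = 0.3798; (483750−350000)/483750 = 0.2765; (483750−450000)/483750 = 0.0698.
Squared: 0.4760; 0.1443; 0.0764; 0.0049.
Sum = 0.701587; P₂ = 0.701587 / 10 = 0.070.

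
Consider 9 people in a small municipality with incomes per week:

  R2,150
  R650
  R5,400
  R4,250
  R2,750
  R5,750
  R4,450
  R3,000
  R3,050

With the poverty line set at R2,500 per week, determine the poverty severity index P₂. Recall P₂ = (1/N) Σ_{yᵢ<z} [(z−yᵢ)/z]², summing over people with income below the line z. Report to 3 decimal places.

0.063

Poor units: R650, R2,150 (q = 2 of N = 9).
Gap ratios (z−y)/z: (2500−650)/2500 = 0.7400; (2500−2150)/2500 = 0.1400.
Squared: 0.5476; 0.0196.
Sum = 0.567200; P₂ = 0.567200 / 9 = 0.063.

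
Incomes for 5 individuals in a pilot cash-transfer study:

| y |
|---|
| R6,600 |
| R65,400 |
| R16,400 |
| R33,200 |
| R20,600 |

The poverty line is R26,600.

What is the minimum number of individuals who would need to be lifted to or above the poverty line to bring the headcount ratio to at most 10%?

3

3 of the 5 individuals are poor, so H = 3/5 = 0.600.
A headcount ratio of at most 10% allows at most ⌊0.10 × 5⌋ = 0 poor individuals.
So at least 3 − 0 = 3 must be lifted.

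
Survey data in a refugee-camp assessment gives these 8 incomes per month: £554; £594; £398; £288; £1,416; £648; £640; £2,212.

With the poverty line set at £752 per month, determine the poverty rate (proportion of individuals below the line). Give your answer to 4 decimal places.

0.7500

6 of the 8 individuals have income below £752.
H = 6/8 = 0.7500.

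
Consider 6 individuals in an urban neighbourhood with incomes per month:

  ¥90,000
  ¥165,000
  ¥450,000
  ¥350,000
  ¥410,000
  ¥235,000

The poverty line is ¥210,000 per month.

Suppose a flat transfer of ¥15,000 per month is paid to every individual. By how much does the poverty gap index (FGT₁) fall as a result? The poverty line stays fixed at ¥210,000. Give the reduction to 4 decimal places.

0.0238

Before: below the line — ¥90,000, ¥165,000; poverty gap index (FGT₁) = 0.130952.
After the ¥15,000 transfer: below the line — ¥105,000, ¥180,000; poverty gap index (FGT₁) = 0.107143.
Reduction = 0.130952 − 0.107143 = 0.0238.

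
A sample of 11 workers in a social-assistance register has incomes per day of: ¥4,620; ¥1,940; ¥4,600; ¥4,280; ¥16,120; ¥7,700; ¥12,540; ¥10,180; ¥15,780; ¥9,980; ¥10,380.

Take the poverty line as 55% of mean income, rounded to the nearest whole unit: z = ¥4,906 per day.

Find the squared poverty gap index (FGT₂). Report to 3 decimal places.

0.035

Below the line: ¥1,940, ¥4,280, ¥4,600, ¥4,620 (q = 4 of N = 11).
Shortfall ratios: (4906−1940)/4906 = 0.6046; (4906−4280)/4906 = 0.1276; (4906−4600)/4906 = 0.0624; (4906−4620)/4906 = 0.0583.
Squared: 0.3655; 0.0163; 0.0039; 0.0034.
Sum = 0.389070; P₂ = 0.389070 / 11 = 0.035.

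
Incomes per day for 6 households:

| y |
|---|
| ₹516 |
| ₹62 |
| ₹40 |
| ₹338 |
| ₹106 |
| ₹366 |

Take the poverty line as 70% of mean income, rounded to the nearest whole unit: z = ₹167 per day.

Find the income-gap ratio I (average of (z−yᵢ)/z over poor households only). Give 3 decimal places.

Incomes under z: ₹40, ₹62, ₹106 (q = 3 of N = 6).
Shortfall ratios (z−y)/z: 0.7605, 0.6287, 0.3653; sum = 1.754491.
I averages over the q = 3 poor units only: 1.754491 / 3 = 0.585.

0.585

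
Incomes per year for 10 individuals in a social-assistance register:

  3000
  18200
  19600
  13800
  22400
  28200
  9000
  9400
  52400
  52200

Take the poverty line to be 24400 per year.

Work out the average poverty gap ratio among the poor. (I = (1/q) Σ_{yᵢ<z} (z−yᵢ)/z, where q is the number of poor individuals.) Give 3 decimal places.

0.441

Poor units: 3000, 9000, 9400, 13800, 18200, 19600, 22400 (q = 7 of N = 10).
Shortfall ratios (z−y)/z: 0.8770, 0.6311, 0.6148, 0.4344, 0.2541, 0.1967, 0.0820; sum = 3.090164.
The income-gap ratio divides by q (the poor only): 3.090164 / 7 = 0.441.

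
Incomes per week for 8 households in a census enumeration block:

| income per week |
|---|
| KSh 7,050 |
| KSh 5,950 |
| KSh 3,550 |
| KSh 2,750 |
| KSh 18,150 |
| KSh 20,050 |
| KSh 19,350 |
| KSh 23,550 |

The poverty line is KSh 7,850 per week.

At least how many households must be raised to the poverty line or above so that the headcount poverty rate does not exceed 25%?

4 of the 8 households are poor, so H = 4/8 = 0.500.
A headcount ratio of at most 25% allows at most ⌊0.25 × 8⌋ = 2 poor households.
So at least 4 − 2 = 2 must be lifted.

2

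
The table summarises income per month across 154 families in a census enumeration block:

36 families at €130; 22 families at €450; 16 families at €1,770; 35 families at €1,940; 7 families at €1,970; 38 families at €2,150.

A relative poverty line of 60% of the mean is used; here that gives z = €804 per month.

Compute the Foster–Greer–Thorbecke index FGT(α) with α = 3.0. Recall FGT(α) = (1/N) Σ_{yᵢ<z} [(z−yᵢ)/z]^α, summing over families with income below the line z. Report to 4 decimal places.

0.1499

Incomes under z: 36×€130, 22×€450 (q = 58 of N = 154).
Gap ratios (z−y)/z: (804−130)/804 = 0.8383 (×36); (804−450)/804 = 0.4403 (×22).
Raised to α = 3.0: 0.58913 (×36); 0.08536 (×22).
Sum = 23.086565; FGT(3.0) = 23.086565 / 154 = 0.1499.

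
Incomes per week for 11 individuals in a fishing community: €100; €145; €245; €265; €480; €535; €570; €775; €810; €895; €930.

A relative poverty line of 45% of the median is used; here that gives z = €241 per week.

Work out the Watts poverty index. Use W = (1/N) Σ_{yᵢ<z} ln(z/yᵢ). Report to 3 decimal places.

Below the line: €100, €145 (q = 2 of N = 11).
Log gaps: ln(241/100) = 0.8796; ln(241/145) = 0.5081.
W = 1.387690 / 11 = 0.126.

0.126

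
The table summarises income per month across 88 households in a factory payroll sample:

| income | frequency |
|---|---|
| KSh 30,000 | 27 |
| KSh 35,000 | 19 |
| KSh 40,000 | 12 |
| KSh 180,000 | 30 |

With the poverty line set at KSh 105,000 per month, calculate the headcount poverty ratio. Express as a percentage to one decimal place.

65.9%

58 of the 88 households have income below KSh 105,000.
H = 58/88 = 65.9%.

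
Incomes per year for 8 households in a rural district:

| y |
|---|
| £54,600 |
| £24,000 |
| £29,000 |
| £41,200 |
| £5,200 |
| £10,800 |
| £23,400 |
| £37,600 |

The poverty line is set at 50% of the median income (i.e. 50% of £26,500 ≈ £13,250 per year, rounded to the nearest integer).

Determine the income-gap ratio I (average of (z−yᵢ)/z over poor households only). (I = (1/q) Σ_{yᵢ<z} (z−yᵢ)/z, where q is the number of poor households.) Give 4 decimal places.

0.3962

Below z: £5,200, £10,800 (q = 2 of N = 8).
Shortfall ratios (z−y)/z: 0.6075, 0.1849; sum = 0.792453.
I averages over the q = 2 poor units only: 0.792453 / 2 = 0.3962.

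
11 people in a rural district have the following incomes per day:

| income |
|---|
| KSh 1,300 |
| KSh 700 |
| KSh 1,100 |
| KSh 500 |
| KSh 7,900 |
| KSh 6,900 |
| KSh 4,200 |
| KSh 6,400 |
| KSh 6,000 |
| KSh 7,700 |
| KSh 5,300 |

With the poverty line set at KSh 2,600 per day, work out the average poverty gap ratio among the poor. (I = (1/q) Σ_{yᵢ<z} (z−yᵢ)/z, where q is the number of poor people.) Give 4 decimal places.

Below z: KSh 500, KSh 700, KSh 1,100, KSh 1,300 (q = 4 of N = 11).
Relative gaps: 0.8077, 0.7308, 0.5769, 0.5000; sum = 2.615385.
The income-gap ratio divides by q (the poor only): 2.615385 / 4 = 0.6538.

0.6538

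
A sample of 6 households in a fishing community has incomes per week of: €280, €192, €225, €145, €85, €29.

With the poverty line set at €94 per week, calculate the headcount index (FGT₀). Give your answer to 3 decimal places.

2 of the 6 households have income below €94.
H = 2/6 = 0.333.

0.333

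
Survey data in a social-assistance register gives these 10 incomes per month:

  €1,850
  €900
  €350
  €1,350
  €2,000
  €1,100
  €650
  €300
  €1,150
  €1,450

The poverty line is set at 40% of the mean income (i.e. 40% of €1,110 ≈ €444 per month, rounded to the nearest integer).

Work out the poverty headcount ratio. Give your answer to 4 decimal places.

2 of the 10 families have income below €444.
H = 2/10 = 0.2000.

0.2000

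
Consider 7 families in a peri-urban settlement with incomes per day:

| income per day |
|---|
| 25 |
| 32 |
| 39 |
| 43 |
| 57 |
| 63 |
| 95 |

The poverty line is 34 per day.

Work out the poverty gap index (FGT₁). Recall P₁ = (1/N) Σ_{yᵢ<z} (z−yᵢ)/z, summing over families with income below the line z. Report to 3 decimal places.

Below z: 25, 32 (q = 2 of N = 7).
Shortfall ratios: (34−25)/34 = 0.2647; (34−32)/34 = 0.0588.
Sum of shortfalls = 0.323529; P₁ averages over all N: 0.323529 / 7 = 0.046.

0.046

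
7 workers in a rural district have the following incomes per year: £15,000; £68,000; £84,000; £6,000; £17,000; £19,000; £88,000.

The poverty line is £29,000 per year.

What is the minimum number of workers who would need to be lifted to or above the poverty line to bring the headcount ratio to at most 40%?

4 of the 7 workers are poor, so H = 4/7 = 0.571.
A headcount ratio of at most 40% allows at most ⌊0.40 × 7⌋ = 2 poor workers.
So at least 4 − 2 = 2 must be lifted.

2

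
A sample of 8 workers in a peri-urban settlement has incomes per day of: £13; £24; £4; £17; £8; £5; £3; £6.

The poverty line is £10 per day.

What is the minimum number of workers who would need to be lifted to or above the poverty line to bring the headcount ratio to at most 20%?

5 of the 8 workers are poor, so H = 5/8 = 0.625.
A headcount ratio of at most 20% allows at most ⌊0.20 × 8⌋ = 1 poor workers.
So at least 5 − 1 = 4 must be lifted.

4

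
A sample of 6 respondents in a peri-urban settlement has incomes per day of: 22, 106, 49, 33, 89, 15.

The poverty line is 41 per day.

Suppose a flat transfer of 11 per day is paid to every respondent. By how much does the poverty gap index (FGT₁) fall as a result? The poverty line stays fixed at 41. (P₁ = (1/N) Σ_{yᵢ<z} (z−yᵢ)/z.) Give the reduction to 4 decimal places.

Before: below the line — 15, 22, 33; poverty gap index (FGT₁) = 0.215447.
After the 11 transfer: below the line — 26, 33; poverty gap index (FGT₁) = 0.093496.
Reduction = 0.215447 − 0.093496 = 0.1220.

0.1220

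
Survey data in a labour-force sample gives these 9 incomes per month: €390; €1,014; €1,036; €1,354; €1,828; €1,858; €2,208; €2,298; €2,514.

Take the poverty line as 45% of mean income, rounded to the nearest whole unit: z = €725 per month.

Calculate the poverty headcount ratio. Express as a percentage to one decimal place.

1 of the 9 individuals have income below €725.
H = 1/9 = 11.1%.

11.1%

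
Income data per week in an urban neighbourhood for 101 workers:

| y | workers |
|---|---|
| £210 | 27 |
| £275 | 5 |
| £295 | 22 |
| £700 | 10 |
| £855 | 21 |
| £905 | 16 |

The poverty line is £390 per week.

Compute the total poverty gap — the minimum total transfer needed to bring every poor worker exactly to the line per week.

£7,525

Below the line: 27×£210, 5×£275, 22×£295 (q = 54 of N = 101).
Individual gaps: 27×(390−210) = 4860; 5×(390−275) = 575; 22×(390−295) = 2090.
Aggregate gap = £7,525.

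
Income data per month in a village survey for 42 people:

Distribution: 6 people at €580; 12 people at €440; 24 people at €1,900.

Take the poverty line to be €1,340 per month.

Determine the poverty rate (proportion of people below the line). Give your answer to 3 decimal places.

0.429

18 of the 42 people have income below €1,340.
H = 18/42 = 0.429.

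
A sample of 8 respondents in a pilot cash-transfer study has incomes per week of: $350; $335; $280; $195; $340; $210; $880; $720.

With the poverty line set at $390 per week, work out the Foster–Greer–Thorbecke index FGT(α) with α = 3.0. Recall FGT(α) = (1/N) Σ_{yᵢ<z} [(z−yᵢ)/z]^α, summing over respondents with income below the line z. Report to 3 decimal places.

0.031

Below z: $195, $210, $280, $335, $340, $350 (q = 6 of N = 8).
Relative gaps: (390−195)/390 = 0.5000; (390−210)/390 = 0.4615; (390−280)/390 = 0.2821; (390−335)/390 = 0.1410; (390−340)/390 = 0.1282; (390−350)/390 = 0.1026.
Raised to α = 3.0: 0.12500; 0.09832; 0.02244; 0.00280; 0.00211; 0.00108.
Sum = 0.251745; FGT(3.0) = 0.251745 / 8 = 0.031.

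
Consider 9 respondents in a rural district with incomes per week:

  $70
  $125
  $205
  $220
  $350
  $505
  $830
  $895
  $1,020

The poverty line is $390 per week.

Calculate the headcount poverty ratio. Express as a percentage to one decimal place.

55.6%

5 of the 9 respondents have income below $390.
H = 5/9 = 55.6%.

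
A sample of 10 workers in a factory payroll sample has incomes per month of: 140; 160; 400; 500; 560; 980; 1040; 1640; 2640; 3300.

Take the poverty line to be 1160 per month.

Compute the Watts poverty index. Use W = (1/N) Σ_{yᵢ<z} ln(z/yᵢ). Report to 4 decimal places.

0.7008

Below z: 140, 160, 400, 500, 560, 980, 1040 (q = 7 of N = 10).
Log gaps: ln(1160/140) = 2.1145; ln(1160/160) = 1.9810; ln(1160/400) = 1.0647; ln(1160/500) = 0.8416; ln(1160/560) = 0.7282; ln(1160/980) = 0.1686; ln(1160/1040) = 0.1092.
W = 7.007873 / 10 = 0.7008.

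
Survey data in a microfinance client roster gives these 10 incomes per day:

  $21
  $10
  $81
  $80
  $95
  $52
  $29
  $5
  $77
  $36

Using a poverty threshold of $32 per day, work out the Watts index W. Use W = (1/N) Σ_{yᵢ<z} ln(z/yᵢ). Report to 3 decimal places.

Below the line: $5, $10, $21, $29 (q = 4 of N = 10).
Log shortfalls: ln(32/5) = 1.8563; ln(32/10) = 1.1632; ln(32/21) = 0.4212; ln(32/29) = 0.0984.
W = 3.539102 / 10 = 0.354.

0.354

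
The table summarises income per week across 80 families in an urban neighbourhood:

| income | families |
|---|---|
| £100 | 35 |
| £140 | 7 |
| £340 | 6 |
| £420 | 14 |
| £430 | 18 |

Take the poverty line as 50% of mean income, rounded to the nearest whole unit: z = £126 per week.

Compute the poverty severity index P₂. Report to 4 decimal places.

0.0186

Incomes under z: 35×£100 (q = 35 of N = 80).
Gap ratios (z−y)/z: (126−100)/126 = 0.2063 (×35).
Squared: 0.0426 (×35).
Sum = 1.490300; P₂ = 1.490300 / 80 = 0.0186.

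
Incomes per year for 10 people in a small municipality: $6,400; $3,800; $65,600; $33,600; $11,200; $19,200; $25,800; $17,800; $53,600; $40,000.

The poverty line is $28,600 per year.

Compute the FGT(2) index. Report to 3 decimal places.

Incomes under z: $3,800, $6,400, $11,200, $17,800, $19,200, $25,800 (q = 6 of N = 10).
Gap ratios (z−y)/z: (28600−3800)/28600 = 0.8671; (28600−6400)/28600 = 0.7762; (28600−11200)/28600 = 0.6084; (28600−17800)/28600 = 0.3776; (28600−19200)/28600 = 0.3287; (28600−25800)/28600 = 0.0979.
Squared: 0.7519; 0.6025; 0.3701; 0.1426; 0.1080; 0.0096.
Sum = 1.984791; P₂ = 1.984791 / 10 = 0.198.

0.198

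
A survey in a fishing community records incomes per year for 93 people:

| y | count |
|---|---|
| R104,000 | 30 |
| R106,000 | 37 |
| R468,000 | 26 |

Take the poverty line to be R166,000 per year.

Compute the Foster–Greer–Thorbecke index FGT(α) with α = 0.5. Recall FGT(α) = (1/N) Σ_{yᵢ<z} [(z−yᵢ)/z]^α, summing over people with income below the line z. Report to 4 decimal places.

0.4363

Incomes under z: 30×R104,000, 37×R106,000 (q = 67 of N = 93).
Normalized shortfalls: (166000−104000)/166000 = 0.3735 (×30); (166000−106000)/166000 = 0.3614 (×37).
Raised to α = 0.5: 0.61114 (×30); 0.60120 (×37).
Sum = 40.578780; FGT(0.5) = 40.578780 / 93 = 0.4363.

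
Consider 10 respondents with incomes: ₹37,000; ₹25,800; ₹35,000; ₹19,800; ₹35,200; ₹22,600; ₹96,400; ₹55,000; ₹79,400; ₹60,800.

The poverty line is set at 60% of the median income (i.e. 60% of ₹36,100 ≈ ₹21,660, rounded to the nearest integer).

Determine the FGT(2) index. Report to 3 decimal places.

Poor units: ₹19,800 (q = 1 of N = 10).
Gap ratios (z−y)/z: (21660−19800)/21660 = 0.0859.
Squared: 0.0074.
Sum = 0.007374; P₂ = 0.007374 / 10 = 0.001.

0.001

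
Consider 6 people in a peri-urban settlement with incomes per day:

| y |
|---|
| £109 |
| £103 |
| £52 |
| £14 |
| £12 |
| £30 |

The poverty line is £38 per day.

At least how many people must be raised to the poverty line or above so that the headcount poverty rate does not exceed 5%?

Currently q = 3 of N = 6 are below the line (H = 0.500).
A headcount ratio of at most 5% allows at most ⌊0.05 × 6⌋ = 0 poor people.
So at least 3 − 0 = 3 must be lifted.

3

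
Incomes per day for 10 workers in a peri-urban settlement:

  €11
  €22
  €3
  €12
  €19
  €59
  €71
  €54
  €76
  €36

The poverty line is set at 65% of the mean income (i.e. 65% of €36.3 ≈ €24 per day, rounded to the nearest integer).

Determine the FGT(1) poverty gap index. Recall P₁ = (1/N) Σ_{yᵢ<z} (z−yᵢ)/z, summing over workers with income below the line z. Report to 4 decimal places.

0.2208

Below z: €3, €11, €12, €19, €22 (q = 5 of N = 10).
Normalized shortfalls: (24−3)/24 = 0.8750; (24−11)/24 = 0.5417; (24−12)/24 = 0.5000; (24−19)/24 = 0.2083; (24−22)/24 = 0.0833.
Σ = 2.208333. Dividing by the full population N = 10 gives P₁ = 0.2208.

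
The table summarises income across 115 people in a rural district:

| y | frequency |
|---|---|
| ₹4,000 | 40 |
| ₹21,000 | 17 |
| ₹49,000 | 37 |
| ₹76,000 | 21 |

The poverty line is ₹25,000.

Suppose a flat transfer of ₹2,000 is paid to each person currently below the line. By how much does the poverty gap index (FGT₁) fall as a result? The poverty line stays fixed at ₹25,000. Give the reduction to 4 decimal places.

0.0397

Before: below the line — 40×₹4,000, 17×₹21,000; poverty gap index (FGT₁) = 0.315826.
After the ₹2,000 transfer: below the line — 40×₹6,000, 17×₹23,000; poverty gap index (FGT₁) = 0.276174.
Reduction = 0.315826 − 0.276174 = 0.0397.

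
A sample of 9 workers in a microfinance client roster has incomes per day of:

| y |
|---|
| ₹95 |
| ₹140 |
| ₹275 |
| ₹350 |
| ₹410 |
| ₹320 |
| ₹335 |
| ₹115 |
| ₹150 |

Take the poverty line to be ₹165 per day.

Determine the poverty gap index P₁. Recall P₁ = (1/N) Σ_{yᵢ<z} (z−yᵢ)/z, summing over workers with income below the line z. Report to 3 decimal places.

Incomes under z: ₹95, ₹115, ₹140, ₹150 (q = 4 of N = 9).
Gap ratios (z−y)/z: (165−95)/165 = 0.4242; (165−115)/165 = 0.3030; (165−140)/165 = 0.1515; (165−150)/165 = 0.0909.
Σ = 0.969697. Dividing by the full population N = 9 gives P₁ = 0.108.

0.108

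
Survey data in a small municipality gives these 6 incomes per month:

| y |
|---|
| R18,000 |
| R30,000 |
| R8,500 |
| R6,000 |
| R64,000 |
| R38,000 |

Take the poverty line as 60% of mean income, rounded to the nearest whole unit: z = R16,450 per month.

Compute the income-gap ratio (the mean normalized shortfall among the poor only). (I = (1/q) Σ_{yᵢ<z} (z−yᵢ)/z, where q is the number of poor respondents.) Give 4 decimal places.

Below z: R6,000, R8,500 (q = 2 of N = 6).
Shortfall ratios (z−y)/z: 0.6353, 0.4833; sum = 1.118541.
I averages over the q = 2 poor units only: 1.118541 / 2 = 0.5593.

0.5593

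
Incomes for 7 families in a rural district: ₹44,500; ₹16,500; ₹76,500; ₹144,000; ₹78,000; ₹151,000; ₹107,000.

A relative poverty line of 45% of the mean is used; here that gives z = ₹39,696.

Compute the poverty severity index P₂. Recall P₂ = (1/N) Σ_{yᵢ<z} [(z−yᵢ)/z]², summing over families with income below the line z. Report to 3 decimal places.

Poor units: ₹16,500 (q = 1 of N = 7).
Shortfall ratios: (39696−16500)/39696 = 0.5843.
Squared: 0.3415.
Sum = 0.341454; P₂ = 0.341454 / 7 = 0.049.

0.049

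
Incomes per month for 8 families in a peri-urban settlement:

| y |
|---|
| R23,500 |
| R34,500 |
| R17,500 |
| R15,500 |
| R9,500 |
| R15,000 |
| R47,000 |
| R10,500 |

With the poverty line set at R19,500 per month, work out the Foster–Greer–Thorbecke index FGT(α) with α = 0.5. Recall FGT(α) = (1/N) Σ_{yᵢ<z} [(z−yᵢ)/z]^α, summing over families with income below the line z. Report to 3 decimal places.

0.331

Incomes under z: R9,500, R10,500, R15,000, R15,500, R17,500 (q = 5 of N = 8).
Relative gaps: (19500−9500)/19500 = 0.5128; (19500−10500)/19500 = 0.4615; (19500−15000)/19500 = 0.2308; (19500−15500)/19500 = 0.2051; (19500−17500)/19500 = 0.1026.
Raised to α = 0.5: 0.71611; 0.67937; 0.48038; 0.45291; 0.32026.
Sum = 2.649033; FGT(0.5) = 2.649033 / 8 = 0.331.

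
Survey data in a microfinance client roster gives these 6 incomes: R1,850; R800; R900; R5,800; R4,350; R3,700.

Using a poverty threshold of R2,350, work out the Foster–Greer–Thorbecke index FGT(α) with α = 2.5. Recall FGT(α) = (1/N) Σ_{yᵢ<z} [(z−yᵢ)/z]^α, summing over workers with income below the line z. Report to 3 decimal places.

Below the line: R800, R900, R1,850 (q = 3 of N = 6).
Shortfall ratios: (2350−800)/2350 = 0.6596; (2350−900)/2350 = 0.6170; (2350−1850)/2350 = 0.2128.
Raised to α = 2.5: 0.35331; 0.29905; 0.02088.
Sum = 0.673249; FGT(2.5) = 0.673249 / 6 = 0.112.

0.112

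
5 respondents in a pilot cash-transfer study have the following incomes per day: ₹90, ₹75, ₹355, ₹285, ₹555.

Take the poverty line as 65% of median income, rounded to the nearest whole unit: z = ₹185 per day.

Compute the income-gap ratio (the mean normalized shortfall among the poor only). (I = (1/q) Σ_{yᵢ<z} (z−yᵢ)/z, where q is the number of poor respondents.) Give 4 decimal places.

Below z: ₹75, ₹90 (q = 2 of N = 5).
Relative gaps: 0.5946, 0.5135; sum = 1.108108.
I averages over the q = 2 poor units only: 1.108108 / 2 = 0.5541.

0.5541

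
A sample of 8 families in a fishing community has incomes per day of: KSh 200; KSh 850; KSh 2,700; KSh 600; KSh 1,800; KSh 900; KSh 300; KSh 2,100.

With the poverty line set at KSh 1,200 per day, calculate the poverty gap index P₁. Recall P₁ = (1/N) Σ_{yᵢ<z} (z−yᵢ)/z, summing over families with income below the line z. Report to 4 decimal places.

Incomes under z: KSh 200, KSh 300, KSh 600, KSh 850, KSh 900 (q = 5 of N = 8).
Gap ratios (z−y)/z: (1200−200)/1200 = 0.8333; (1200−300)/1200 = 0.7500; (1200−600)/1200 = 0.5000; (1200−850)/1200 = 0.2917; (1200−900)/1200 = 0.2500.
Σ = 2.625000. Dividing by the full population N = 8 gives P₁ = 0.3281.

0.3281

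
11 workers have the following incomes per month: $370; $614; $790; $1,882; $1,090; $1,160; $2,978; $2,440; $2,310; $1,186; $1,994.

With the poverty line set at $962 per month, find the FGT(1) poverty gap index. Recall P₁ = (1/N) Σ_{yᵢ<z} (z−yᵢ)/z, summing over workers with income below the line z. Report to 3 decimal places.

0.105

Below z: $370, $614, $790 (q = 3 of N = 11).
Relative gaps: (962−370)/962 = 0.6154; (962−614)/962 = 0.3617; (962−790)/962 = 0.1788.
Sum of shortfalls = 1.155925; P₁ averages over all N: 1.155925 / 11 = 0.105.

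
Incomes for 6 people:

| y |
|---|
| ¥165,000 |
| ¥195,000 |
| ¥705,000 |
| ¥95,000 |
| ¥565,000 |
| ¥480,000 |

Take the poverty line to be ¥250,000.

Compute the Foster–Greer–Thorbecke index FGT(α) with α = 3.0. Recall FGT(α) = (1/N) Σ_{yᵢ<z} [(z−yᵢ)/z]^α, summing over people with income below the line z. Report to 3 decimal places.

Below z: ¥95,000, ¥165,000, ¥195,000 (q = 3 of N = 6).
Gap ratios (z−y)/z: (250000−95000)/250000 = 0.6200; (250000−165000)/250000 = 0.3400; (250000−195000)/250000 = 0.2200.
Raised to α = 3.0: 0.23833; 0.03930; 0.01065.
Sum = 0.288280; FGT(3.0) = 0.288280 / 6 = 0.048.

0.048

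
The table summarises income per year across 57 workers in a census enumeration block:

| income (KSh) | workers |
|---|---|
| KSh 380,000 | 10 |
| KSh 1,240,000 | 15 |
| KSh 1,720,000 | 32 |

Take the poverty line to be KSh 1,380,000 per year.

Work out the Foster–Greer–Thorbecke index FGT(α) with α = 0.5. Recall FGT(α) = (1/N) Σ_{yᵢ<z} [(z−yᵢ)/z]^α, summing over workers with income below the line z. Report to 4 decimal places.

Incomes under z: 10×KSh 380,000, 15×KSh 1,240,000 (q = 25 of N = 57).
Shortfall ratios: (1380000−380000)/1380000 = 0.7246 (×10); (1380000−1240000)/1380000 = 0.1014 (×15).
Raised to α = 0.5: 0.85126 (×10); 0.31851 (×15).
Sum = 13.290231; FGT(0.5) = 13.290231 / 57 = 0.2332.

0.2332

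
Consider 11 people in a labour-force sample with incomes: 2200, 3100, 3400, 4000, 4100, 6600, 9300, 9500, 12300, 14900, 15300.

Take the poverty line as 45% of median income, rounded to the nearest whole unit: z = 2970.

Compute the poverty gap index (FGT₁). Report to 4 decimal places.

Below z: 2200 (q = 1 of N = 11).
Relative gaps: (2970−2200)/2970 = 0.2593.
Sum of shortfalls = 0.259259; P₁ averages over all N: 0.259259 / 11 = 0.0236.

0.0236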